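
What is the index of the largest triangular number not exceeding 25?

Solve n(n+1)/2 ≤ 25 for integer n.
n = 6 gives 21 ≤ 25, while n = 7 gives 28 > 25; so the answer is index 6.

6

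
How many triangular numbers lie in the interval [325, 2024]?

The n-th triangular number is n(n+1)/2.
Smallest index with value ≥ 325: n = 25 (giving 325).
Largest index with value ≤ 2024: n = 63 (giving 2016).
Indices 25 through 63: 39 terms.

39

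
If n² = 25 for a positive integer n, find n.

5

We need n² = 25, so n = √25 = 5.
Check: 5² = 25. ✓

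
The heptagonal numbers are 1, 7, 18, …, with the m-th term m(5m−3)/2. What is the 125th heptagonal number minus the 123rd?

125·(5·125 − 3)/2 = 38875 and 123·(5·123 − 3)/2 = 37638.
Difference: 38875 − 37638 = 1237.

1237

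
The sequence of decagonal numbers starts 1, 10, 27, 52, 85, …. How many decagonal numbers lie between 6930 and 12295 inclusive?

14

The n-th decagonal number is n(4n−3).
Smallest index with value ≥ 6930: n = 42 (giving 6930).
Largest index with value ≤ 12295: n = 55 (giving 11935).
Indices 42 through 55: 14 terms.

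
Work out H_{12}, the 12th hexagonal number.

276

The 12th hexagonal number is n(2n−1) with n = 12.
12·(2·12 − 1) = 12·23 = 276.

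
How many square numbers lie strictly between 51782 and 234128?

The n-th square number is n².
Smallest index with value > 51782: n = 228 (giving 51984).
Largest index with value < 234128: n = 483 (giving 233289).
Indices 228 through 483: 256 terms.

256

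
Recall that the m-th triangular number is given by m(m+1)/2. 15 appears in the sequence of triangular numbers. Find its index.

Set n(n+1)/2 = 15, giving n² + n − 30 = 0.
So n = (-1 + 11) / 2 = 10/2 = 5.

5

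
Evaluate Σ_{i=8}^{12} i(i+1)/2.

280

Σ i(i+1)/2 = (Σi² + Σi) / 2 over i = 8..12.
Σi = 78 − 28 = 50 and Σi² = 650 − 140 = 510.
(1·510 + 1·50) / 2 = 560/2 = 280.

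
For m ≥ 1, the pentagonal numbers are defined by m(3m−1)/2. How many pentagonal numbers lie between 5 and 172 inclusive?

9

The n-th pentagonal number is n(3n−1)/2.
Smallest index with value ≥ 5: n = 2 (giving 5).
Largest index with value ≤ 172: n = 10 (giving 145).
Indices 2 through 10: 9 terms.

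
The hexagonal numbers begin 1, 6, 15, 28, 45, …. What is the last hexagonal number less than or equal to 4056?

4005

Solve n(2n−1) ≤ 4056 for integer n.
n = 45 gives 4005 ≤ 4056, while n = 46 gives 4186 > 4056; so the answer is 4005.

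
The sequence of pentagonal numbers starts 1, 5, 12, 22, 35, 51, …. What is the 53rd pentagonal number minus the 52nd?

Consecutive pentagonal numbers differ by 3n − 2: here 3·53 − 2 = 157.

157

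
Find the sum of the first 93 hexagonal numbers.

540547

Σ i(2i−1) = 2Σi² − Σi over i = 1..93.
Σi = 4371 and Σi² = 272459.
2·272459 − 1·4371 = 540547.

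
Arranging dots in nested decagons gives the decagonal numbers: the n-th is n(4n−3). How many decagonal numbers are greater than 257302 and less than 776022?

The n-th decagonal number is n(4n−3).
Smallest index with value > 257302: n = 255 (giving 259335).
Largest index with value < 776022: n = 440 (giving 773080).
Indices 255 through 440: 186 terms.

186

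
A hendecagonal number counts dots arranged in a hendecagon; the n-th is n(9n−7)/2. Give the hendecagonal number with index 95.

40280

The 95th hendecagonal number is n(9n−7)/2 with n = 95.
95·(9·95 − 7)/2 = 95·848/2 = 95·424 = 40280.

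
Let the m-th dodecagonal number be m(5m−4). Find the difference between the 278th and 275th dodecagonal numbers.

278·(5·278 − 4) = 385308 and 275·(5·275 − 4) = 377025.
Difference: 385308 − 377025 = 8283.

8283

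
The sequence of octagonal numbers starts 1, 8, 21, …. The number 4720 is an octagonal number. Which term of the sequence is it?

40

Set n(3n−2) = 4720, giving 3n² − 2n − 4720 = 0.
The discriminant is 4 + 12·4720 = 56644, and √56644 = 238.
So n = (2 + 238) / 6 = 240/6 = 40.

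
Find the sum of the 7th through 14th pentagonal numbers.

1344

Σ i(3i−1)/2 = (3Σi² − Σi) / 2 over i = 7..14.
Σi = 105 − 21 = 84 and Σi² = 1015 − 91 = 924.
(3·924 − 1·84) / 2 = 2688/2 = 1344.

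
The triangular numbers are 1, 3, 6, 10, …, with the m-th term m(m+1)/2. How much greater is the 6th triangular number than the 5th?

6

Consecutive triangular numbers differ by n: T_{6} − T_{5} = 6.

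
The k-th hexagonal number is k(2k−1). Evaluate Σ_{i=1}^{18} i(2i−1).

4047

Σ i(2i−1) = 2Σi² − Σi over i = 1..18.
Σi = 171 and Σi² = 2109.
2·2109 − 1·171 = 4047.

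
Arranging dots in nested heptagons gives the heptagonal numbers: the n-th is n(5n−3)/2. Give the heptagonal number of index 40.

40·(5·40 − 3)/2 = 40·197/2 = 3940.

3940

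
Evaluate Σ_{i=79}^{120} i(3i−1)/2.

630882

Σ i(3i−1)/2 = (3Σi² − Σi) / 2 over i = 79..120.
Σi = 7260 − 3081 = 4179 and Σi² = 583220 − 161239 = 421981.
(3·421981 − 1·4179) / 2 = 1261764/2 = 630882.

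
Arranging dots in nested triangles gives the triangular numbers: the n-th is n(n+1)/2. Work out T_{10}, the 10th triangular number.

55

The 10th triangular number is n(n+1)/2 with n = 10.
10·11/2 = 110/2 = 55.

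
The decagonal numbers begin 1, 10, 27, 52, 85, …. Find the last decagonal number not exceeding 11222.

Solve n(4n−3) ≤ 11222 for integer n.
n = 53 gives 11077 ≤ 11222, while n = 54 gives 11502 > 11222; so the answer is 11077.

11077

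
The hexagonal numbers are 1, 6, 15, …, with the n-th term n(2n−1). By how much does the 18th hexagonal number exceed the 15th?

18·(2·18 − 1) = 630 and 15·(2·15 − 1) = 435.
Difference: 630 − 435 = 195.

195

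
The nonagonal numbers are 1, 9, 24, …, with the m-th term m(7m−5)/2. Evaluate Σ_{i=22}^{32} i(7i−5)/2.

27709

Σ i(7i−5)/2 = (7Σi² − 5Σi) / 2 over i = 22..32.
Σi = 528 − 231 = 297 and Σi² = 11440 − 3311 = 8129.
(7·8129 − 5·297) / 2 = 55418/2 = 27709.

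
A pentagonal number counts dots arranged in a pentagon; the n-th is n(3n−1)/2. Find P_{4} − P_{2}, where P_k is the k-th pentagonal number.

4·(3·4 − 1)/2 = 22 and 2·(3·2 − 1)/2 = 5.
Difference: 22 − 5 = 17.

17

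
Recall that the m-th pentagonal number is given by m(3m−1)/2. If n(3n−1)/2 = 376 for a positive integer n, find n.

16

Set n(3n−1)/2 = 376, giving 3n² − n − 752 = 0.
The discriminant is 1 + 24·376 = 9025, and √9025 = 95.
So n = (1 + 95) / 6 = 96/6 = 16.
Check: 16·(3·16 − 1)/2 = 376. ✓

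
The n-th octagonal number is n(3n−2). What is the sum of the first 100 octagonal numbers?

1004950

Σ i(3i−2) = 3Σi² − 2Σi over i = 1..100.
Σi = 5050 and Σi² = 338350.
3·338350 − 2·5050 = 1004950.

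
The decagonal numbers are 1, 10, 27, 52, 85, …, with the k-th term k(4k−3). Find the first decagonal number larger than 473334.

Solve n(4n−3) > 473334 for integer n.
The largest n with value ≤ 473334 is 344 (since 472312 ≤ 473334 < 475065), so the first above is n = 345, value 475065.

475065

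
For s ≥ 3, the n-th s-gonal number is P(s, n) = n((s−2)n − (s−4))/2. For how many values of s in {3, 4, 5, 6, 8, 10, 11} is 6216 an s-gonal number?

s = 3: P(3, 111) = 6216. ✓
s = 4: P(4, 78) = 6084 and P(4, 79) = 6241; 6216 is not s-gonal.
s = 5: P(5, 64) = 6112 and P(5, 65) = 6305; 6216 is not s-gonal.
s = 6: P(6, 56) = 6216. ✓
s = 8: P(8, 45) = 5985 and P(8, 46) = 6256; 6216 is not s-gonal.
s = 10: P(10, 39) = 5967 and P(10, 40) = 6280; 6216 is not s-gonal.
s = 11: P(11, 37) = 6031 and P(11, 38) = 6365; 6216 is not s-gonal.
Hits: s ∈ {3, 6} → 2.

2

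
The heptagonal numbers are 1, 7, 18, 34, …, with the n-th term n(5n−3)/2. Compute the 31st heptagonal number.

2356

31·(5·31 − 3)/2 = 31·152/2 = 31·76 = 2356.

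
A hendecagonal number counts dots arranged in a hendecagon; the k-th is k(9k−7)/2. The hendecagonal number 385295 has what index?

293

Set n(9n−7)/2 = 385295, giving 9n² − 7n − 770590 = 0.
So n = (7 + 5267) / 18 = 5274/18 = 293.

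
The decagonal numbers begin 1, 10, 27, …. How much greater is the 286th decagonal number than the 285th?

Consecutive decagonal numbers differ by 8n − 7: here 8·286 − 7 = 2281.

2281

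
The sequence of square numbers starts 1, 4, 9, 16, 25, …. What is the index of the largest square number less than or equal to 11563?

Solve n² ≤ 11563 for integer n.
n = 107 gives 11449 ≤ 11563, while n = 108 gives 11664 > 11563; so the answer is index 107.

107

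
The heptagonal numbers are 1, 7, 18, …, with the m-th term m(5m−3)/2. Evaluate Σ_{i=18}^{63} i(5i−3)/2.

206103

Σ i(5i−3)/2 = (5Σi² − 3Σi) / 2 over i = 18..63.
Σi = 2016 − 153 = 1863 and Σi² = 85344 − 1785 = 83559.
(5·83559 − 3·1863) / 2 = 412206/2 = 206103.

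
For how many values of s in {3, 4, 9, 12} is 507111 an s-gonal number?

1

s = 3: P(3, 1006) = 506521 and P(3, 1007) = 507528; 507111 is not s-gonal.
s = 4: P(4, 712) = 506944 and P(4, 713) = 508369; 507111 is not s-gonal.
s = 9: P(9, 381) = 507111. ✓
s = 12: P(12, 318) = 504348 and P(12, 319) = 507529; 507111 is not s-gonal.
Hits: s ∈ {9} → 1.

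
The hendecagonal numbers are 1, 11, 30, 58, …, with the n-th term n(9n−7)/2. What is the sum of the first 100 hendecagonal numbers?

Σ i(9i−7)/2 = (9Σi² − 7Σi) / 2 over i = 1..100.
Σi = 5050 and Σi² = 338350.
(9·338350 − 7·5050) / 2 = 3009800/2 = 1504900.

1504900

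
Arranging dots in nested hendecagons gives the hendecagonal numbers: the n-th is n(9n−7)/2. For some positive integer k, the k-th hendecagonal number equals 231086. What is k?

227

Set n(9n−7)/2 = 231086, giving 9n² − 7n − 462172 = 0.
The discriminant is 49 + 72·231086 = 16638241, and √16638241 = 4079.
So n = (7 + 4079) / 18 = 4086/18 = 227.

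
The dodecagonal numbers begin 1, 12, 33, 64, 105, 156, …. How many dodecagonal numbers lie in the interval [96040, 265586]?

92

The n-th dodecagonal number is n(5n−4).
Smallest index with value ≥ 96040: n = 139 (giving 96049).
Largest index with value ≤ 265586: n = 230 (giving 263580).
Indices 139 through 230: 92 terms.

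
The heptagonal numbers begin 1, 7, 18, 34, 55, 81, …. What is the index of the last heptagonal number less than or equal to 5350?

46

Solve n(5n−3)/2 ≤ 5350 for integer n.
n = 46 gives 5221 ≤ 5350, while n = 47 gives 5452 > 5350; so the answer is index 46.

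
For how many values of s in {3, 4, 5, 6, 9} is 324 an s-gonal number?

1

s = 3: P(3, 24) = 300 and P(3, 25) = 325; 324 is not s-gonal.
s = 4: P(4, 18) = 324. ✓
s = 5: P(5, 14) = 287 and P(5, 15) = 330; 324 is not s-gonal.
s = 6: P(6, 12) = 276 and P(6, 13) = 325; 324 is not s-gonal.
s = 9: P(9, 9) = 261 and P(9, 10) = 325; 324 is not s-gonal.
Hits: s ∈ {4} → 1.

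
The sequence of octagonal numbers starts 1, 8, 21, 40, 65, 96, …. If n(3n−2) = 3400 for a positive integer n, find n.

Set n(3n−2) = 3400, giving 3n² − 2n − 3400 = 0.
The discriminant is 4 + 12·3400 = 40804, and √40804 = 202.
So n = (2 + 202) / 6 = 204/6 = 34.
Check: 34·(3·34 − 2) = 3400. ✓

34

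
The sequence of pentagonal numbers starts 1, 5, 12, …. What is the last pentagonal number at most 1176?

Solve n(3n−1)/2 ≤ 1176 for integer n.
n = 28 gives 1162 ≤ 1176, while n = 29 gives 1247 > 1176; so the answer is 1162.

1162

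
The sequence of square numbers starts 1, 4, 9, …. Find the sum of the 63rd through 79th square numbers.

Σ_{i=63}^{79} i² = 167480 − 81375 = 86105.

86105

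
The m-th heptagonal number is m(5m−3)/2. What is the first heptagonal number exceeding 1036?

1071

Solve n(5n−3)/2 > 1036 for integer n.
The largest n with value ≤ 1036 is 20 (since 970 ≤ 1036 < 1071), so the first above is n = 21, value 1071.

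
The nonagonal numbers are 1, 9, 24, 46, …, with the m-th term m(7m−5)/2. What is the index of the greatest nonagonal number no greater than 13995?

63

Solve n(7n−5)/2 ≤ 13995 for integer n.
n = 63 gives 13734 ≤ 13995, while n = 64 gives 14176 > 13995; so the answer is index 63.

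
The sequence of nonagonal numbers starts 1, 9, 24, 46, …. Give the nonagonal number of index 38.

The 38th nonagonal number is n(7n−5)/2 with n = 38.
38·(7·38 − 5)/2 = 38·261/2 = 4959.

4959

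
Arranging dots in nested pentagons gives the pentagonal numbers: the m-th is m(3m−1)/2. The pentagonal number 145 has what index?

10

Set n(3n−1)/2 = 145, giving 3n² − n − 290 = 0.
The discriminant is 1 + 24·145 = 3481, and √3481 = 59.
So n = (1 + 59) / 6 = 60/6 = 10.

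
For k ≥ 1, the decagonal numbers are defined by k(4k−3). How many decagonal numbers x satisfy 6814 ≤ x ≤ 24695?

37

The n-th decagonal number is n(4n−3).
Smallest index with value ≥ 6814: n = 42 (giving 6930).
Largest index with value ≤ 24695: n = 78 (giving 24102).
Indices 42 through 78: 37 terms.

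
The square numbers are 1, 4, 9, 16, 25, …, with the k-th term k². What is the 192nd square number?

36864

The 192nd square number is n² with n = 192.
192² = 36864.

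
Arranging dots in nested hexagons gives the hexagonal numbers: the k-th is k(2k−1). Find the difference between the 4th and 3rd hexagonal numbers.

13

Consecutive hexagonal numbers differ by 4n − 3: here 4·4 − 3 = 13.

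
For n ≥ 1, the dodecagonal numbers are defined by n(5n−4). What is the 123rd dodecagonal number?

75153

The 123rd dodecagonal number is n(5n−4) with n = 123.
123·(5·123 − 4) = 123·611 = 75153.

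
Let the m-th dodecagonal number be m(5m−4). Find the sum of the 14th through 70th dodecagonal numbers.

Σ i(5i−4) = 5Σi² − 4Σi over i = 14..70.
Σi = 2485 − 91 = 2394 and Σi² = 116795 − 819 = 115976.
5·115976 − 4·2394 = 570304.

570304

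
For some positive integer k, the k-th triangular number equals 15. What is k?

5

Set n(n+1)/2 = 15, giving n² + n − 30 = 0.
The discriminant is 1 + 8·15 = 121, and √121 = 11.
So n = (-1 + 11) / 2 = 10/2 = 5.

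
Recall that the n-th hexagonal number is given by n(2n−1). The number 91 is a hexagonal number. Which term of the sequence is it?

7

Set n(2n−1) = 91, giving 2n² − n − 91 = 0.
The discriminant is 1 + 8·91 = 729, and √729 = 27.
So n = (1 + 27) / 4 = 28/4 = 7.
Check: 7·(2·7 − 1) = 91. ✓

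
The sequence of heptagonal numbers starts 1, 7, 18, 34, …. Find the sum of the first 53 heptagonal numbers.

Σ i(5i−3)/2 = (5Σi² − 3Σi) / 2 over i = 1..53.
Σi = 1431 and Σi² = 51039.
(5·51039 − 3·1431) / 2 = 250902/2 = 125451.

125451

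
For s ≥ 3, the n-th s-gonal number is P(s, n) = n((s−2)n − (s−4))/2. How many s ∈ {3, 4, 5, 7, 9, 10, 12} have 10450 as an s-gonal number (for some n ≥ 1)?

s = 3: P(3, 144) = 10440 and P(3, 145) = 10585; 10450 is not s-gonal.
s = 4: P(4, 102) = 10404 and P(4, 103) = 10609; 10450 is not s-gonal.
s = 5: P(5, 83) = 10292 and P(5, 84) = 10542; 10450 is not s-gonal.
s = 7: P(7, 64) = 10144 and P(7, 65) = 10465; 10450 is not s-gonal.
s = 9: P(9, 55) = 10450. ✓
s = 10: P(10, 51) = 10251 and P(10, 52) = 10660; 10450 is not s-gonal.
s = 12: P(12, 46) = 10396 and P(12, 47) = 10857; 10450 is not s-gonal.
Hits: s ∈ {9} → 1.

1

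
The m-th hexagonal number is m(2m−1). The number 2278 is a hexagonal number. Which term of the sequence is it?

Set n(2n−1) = 2278, giving 2n² − n − 2278 = 0.
The discriminant is 1 + 8·2278 = 18225, and √18225 = 135.
So n = (1 + 135) / 4 = 136/4 = 34.
Check: 34·(2·34 − 1) = 2278. ✓

34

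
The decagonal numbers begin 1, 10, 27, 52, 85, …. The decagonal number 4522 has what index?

34

Set n(4n−3) = 4522, giving 4n² − 3n − 4522 = 0.
So n = (3 + 269) / 8 = 272/8 = 34.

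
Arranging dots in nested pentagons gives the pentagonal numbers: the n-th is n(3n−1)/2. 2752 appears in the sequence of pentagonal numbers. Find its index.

43

Set n(3n−1)/2 = 2752, giving 3n² − n − 5504 = 0.
The discriminant is 1 + 24·2752 = 66049, and √66049 = 257.
So n = (1 + 257) / 6 = 258/6 = 43.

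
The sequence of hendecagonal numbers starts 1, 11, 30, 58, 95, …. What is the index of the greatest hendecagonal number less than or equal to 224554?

223

Solve n(9n−7)/2 ≤ 224554 for integer n.
n = 223 gives 223000 ≤ 224554, while n = 224 gives 225008 > 224554; so the answer is index 223.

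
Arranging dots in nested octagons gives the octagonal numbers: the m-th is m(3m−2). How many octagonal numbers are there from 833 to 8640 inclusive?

The n-th octagonal number is n(3n−2).
Smallest index with value ≥ 833: n = 17 (giving 833).
Largest index with value ≤ 8640: n = 54 (giving 8640).
Indices 17 through 54: 38 terms.

38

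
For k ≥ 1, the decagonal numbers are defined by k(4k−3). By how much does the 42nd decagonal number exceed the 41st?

Consecutive decagonal numbers differ by 8n − 7: here 8·42 − 7 = 329.

329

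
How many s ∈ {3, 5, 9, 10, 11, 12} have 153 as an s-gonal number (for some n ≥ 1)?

s = 3: P(3, 17) = 153. ✓
s = 5: P(5, 10) = 145 and P(5, 11) = 176; 153 is not s-gonal.
s = 9: P(9, 6) = 111 and P(9, 7) = 154; 153 is not s-gonal.
s = 10: P(10, 6) = 126 and P(10, 7) = 175; 153 is not s-gonal.
s = 11: P(11, 6) = 141 and P(11, 7) = 196; 153 is not s-gonal.
s = 12: P(12, 5) = 105 and P(12, 6) = 156; 153 is not s-gonal.
Hits: s ∈ {3} → 1.

1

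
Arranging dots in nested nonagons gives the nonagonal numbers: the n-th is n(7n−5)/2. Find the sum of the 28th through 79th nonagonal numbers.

Σ i(7i−5)/2 = (7Σi² − 5Σi) / 2 over i = 28..79.
Σi = 3160 − 378 = 2782 and Σi² = 167480 − 6930 = 160550.
(7·160550 − 5·2782) / 2 = 1109940/2 = 554970.

554970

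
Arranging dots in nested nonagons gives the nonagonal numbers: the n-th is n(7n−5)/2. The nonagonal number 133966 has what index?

196

Set n(7n−5)/2 = 133966, giving 7n² − 5n − 267932 = 0.
The discriminant is 25 + 56·133966 = 7502121, and √7502121 = 2739.
So n = (5 + 2739) / 14 = 2744/14 = 196.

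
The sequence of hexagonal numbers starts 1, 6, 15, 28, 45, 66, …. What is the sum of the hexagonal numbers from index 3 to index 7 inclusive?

Σ i(2i−1) = 2Σi² − Σi over i = 3..7.
Σi = 28 − 3 = 25 and Σi² = 140 − 5 = 135.
2·135 − 1·25 = 245.

245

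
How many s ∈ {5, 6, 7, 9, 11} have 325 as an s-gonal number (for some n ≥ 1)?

2

s = 5: P(5, 14) = 287 and P(5, 15) = 330; 325 is not s-gonal.
s = 6: P(6, 13) = 325. ✓
s = 7: P(7, 11) = 286 and P(7, 12) = 342; 325 is not s-gonal.
s = 9: P(9, 10) = 325. ✓
s = 11: P(11, 8) = 260 and P(11, 9) = 333; 325 is not s-gonal.
Hits: s ∈ {6, 9} → 2.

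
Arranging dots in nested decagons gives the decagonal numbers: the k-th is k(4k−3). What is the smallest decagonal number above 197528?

198247

Solve n(4n−3) > 197528 for integer n.
The largest n with value ≤ 197528 is 222 (since 196470 ≤ 197528 < 198247), so the first above is n = 223, value 198247.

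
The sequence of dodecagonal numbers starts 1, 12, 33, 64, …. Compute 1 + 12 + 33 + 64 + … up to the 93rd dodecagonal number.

Σ i(5i−4) = 5Σi² − 4Σi over i = 1..93.
Σi = 4371 and Σi² = 272459.
5·272459 − 4·4371 = 1344811.

1344811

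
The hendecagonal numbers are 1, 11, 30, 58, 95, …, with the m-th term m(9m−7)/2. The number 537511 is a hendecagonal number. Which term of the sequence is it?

Set n(9n−7)/2 = 537511, giving 9n² − 7n − 1075022 = 0.
So n = (7 + 6221) / 18 = 6228/18 = 346.
Check: 346·(9·346 − 7)/2 = 537511. ✓

346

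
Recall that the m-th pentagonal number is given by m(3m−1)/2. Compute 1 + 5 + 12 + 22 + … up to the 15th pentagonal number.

Σ i(3i−1)/2 = (3Σi² − Σi) / 2 over i = 1..15.
Σi = 120 and Σi² = 1240.
(3·1240 − 1·120) / 2 = 3600/2 = 1800.

1800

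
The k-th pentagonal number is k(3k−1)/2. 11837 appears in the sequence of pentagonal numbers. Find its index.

Set n(3n−1)/2 = 11837, giving 3n² − n − 23674 = 0.
So n = (1 + 533) / 6 = 534/6 = 89.

89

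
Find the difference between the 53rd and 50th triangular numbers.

156

53·54/2 = 1431 and 50·51/2 = 1275.
Difference: 1431 − 1275 = 156.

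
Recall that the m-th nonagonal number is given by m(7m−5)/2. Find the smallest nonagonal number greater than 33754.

Solve n(7n−5)/2 > 33754 for integer n.
The largest n with value ≤ 33754 is 98 (since 33369 ≤ 33754 < 34056), so the first above is n = 99, value 34056.

34056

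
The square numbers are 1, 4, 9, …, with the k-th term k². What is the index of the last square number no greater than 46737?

Solve n² ≤ 46737 for integer n.
n = 216 gives 46656 ≤ 46737, while n = 217 gives 47089 > 46737; so the answer is index 216.

216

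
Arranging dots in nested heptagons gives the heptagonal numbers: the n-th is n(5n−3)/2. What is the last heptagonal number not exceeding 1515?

1404

Solve n(5n−3)/2 ≤ 1515 for integer n.
n = 24 gives 1404 ≤ 1515, while n = 25 gives 1525 > 1515; so the answer is 1404.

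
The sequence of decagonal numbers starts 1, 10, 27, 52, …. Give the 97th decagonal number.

37345

97·(4·97 − 3) = 97·385 = 37345.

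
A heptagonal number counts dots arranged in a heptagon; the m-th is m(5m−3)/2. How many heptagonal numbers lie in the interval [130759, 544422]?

238

The n-th heptagonal number is n(5n−3)/2.
Smallest index with value ≥ 130759: n = 229 (giving 130759).
Largest index with value ≤ 544422: n = 466 (giving 542191).
Indices 229 through 466: 238 terms.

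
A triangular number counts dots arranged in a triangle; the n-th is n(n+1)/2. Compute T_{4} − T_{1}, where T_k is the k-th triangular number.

9

4·5/2 = 10 and 1·2/2 = 1.
Difference: 10 − 1 = 9.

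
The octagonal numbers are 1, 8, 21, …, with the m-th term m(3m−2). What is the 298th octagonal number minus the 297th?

1783

Consecutive octagonal numbers differ by 6n − 5: here 6·298 − 5 = 1783.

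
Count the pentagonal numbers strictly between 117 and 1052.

17

The n-th pentagonal number is n(3n−1)/2.
Smallest index with value > 117: n = 10 (giving 145).
Largest index with value < 1052: n = 26 (giving 1001).
Indices 10 through 26: 17 terms.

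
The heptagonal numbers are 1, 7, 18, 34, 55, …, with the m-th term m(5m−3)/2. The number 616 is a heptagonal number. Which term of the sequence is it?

16

Set n(5n−3)/2 = 616, giving 5n² − 3n − 1232 = 0.
The discriminant is 9 + 40·616 = 24649, and √24649 = 157.
So n = (3 + 157) / 10 = 160/10 = 16.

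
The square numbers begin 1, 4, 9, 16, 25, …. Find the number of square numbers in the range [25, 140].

7

The n-th square number is n².
Smallest index with value ≥ 25: n = 5 (giving 25).
Largest index with value ≤ 140: n = 11 (giving 121).
Indices 5 through 11: 7 terms.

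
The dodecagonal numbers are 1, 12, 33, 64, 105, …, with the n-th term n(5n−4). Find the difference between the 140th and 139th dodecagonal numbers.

Consecutive dodecagonal numbers differ by 10n − 9: here 10·140 − 9 = 1391.

1391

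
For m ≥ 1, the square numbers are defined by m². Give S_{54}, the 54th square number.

2916

The 54th square number is n² with n = 54.
54² = 2916.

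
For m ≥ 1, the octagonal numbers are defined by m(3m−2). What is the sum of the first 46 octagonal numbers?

98371

Σ i(3i−2) = 3Σi² − 2Σi over i = 1..46.
Σi = 1081 and Σi² = 33511.
3·33511 − 2·1081 = 98371.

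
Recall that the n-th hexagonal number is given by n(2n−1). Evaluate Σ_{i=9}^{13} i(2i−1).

Σ i(2i−1) = 2Σi² − Σi over i = 9..13.
Σi = 91 − 36 = 55 and Σi² = 819 − 204 = 615.
2·615 − 1·55 = 1175.

1175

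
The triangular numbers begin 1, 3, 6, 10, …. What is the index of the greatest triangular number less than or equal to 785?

39

Solve n(n+1)/2 ≤ 785 for integer n.
n = 39 gives 780 ≤ 785, while n = 40 gives 820 > 785; so the answer is index 39.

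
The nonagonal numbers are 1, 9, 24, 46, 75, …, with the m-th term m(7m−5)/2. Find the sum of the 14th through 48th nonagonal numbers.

Σ i(7i−5)/2 = (7Σi² − 5Σi) / 2 over i = 14..48.
Σi = 1176 − 91 = 1085 and Σi² = 38024 − 819 = 37205.
(7·37205 − 5·1085) / 2 = 255010/2 = 127505.

127505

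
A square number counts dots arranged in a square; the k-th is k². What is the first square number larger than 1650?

Solve n² > 1650 for integer n.
The largest n with value ≤ 1650 is 40 (since 1600 ≤ 1650 < 1681), so the first above is n = 41, value 1681.

1681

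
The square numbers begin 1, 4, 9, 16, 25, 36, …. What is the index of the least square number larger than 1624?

41

Solve n² > 1624 for integer n.
The largest n with value ≤ 1624 is 40 (since 1600 ≤ 1624 < 1681), so the first above is n = 41, value 1681.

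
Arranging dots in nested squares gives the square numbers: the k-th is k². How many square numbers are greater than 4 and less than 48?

The n-th square number is n².
Smallest index with value > 4: n = 3 (giving 9).
Largest index with value < 48: n = 6 (giving 36).
Indices 3 through 6: 4 terms.

4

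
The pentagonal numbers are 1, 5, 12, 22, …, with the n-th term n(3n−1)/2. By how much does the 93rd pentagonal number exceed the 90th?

822

93·(3·93 − 1)/2 = 12927 and 90·(3·90 − 1)/2 = 12105.
Difference: 12927 − 12105 = 822.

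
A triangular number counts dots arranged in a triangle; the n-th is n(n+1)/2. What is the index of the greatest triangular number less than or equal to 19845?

198

Solve n(n+1)/2 ≤ 19845 for integer n.
n = 198 gives 19701 ≤ 19845, while n = 199 gives 19900 > 19845; so the answer is index 198.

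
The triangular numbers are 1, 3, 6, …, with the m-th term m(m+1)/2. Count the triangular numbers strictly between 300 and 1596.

31

The n-th triangular number is n(n+1)/2.
Smallest index with value > 300: n = 25 (giving 325).
Largest index with value < 1596: n = 55 (giving 1540).
Indices 25 through 55: 31 terms.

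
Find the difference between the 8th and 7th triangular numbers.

8

Consecutive triangular numbers differ by n: T_{8} − T_{7} = 8.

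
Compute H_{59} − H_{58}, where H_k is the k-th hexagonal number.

Consecutive hexagonal numbers differ by 4n − 3: here 4·59 − 3 = 233.

233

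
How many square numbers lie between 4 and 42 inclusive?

The n-th square number is n².
Smallest index with value ≥ 4: n = 2 (giving 4).
Largest index with value ≤ 42: n = 6 (giving 36).
Indices 2 through 6: 5 terms.

5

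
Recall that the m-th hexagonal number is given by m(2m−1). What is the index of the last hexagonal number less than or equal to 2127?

Solve n(2n−1) ≤ 2127 for integer n.
n = 32 gives 2016 ≤ 2127, while n = 33 gives 2145 > 2127; so the answer is index 32.

32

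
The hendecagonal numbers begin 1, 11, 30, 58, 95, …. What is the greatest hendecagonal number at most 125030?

124916

Solve n(9n−7)/2 ≤ 125030 for integer n.
n = 167 gives 124916 ≤ 125030, while n = 168 gives 126420 > 125030; so the answer is 124916.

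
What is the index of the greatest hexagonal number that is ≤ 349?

13

Solve n(2n−1) ≤ 349 for integer n.
n = 13 gives 325 ≤ 349, while n = 14 gives 378 > 349; so the answer is index 13.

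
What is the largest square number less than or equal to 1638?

1600

Solve n² ≤ 1638 for integer n.
n = 40 gives 1600 ≤ 1638, while n = 41 gives 1681 > 1638; so the answer is 1600.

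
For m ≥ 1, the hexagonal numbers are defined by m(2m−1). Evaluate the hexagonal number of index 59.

The 59th hexagonal number is n(2n−1) with n = 59.
59·(2·59 − 1) = 59·117 = 6903.

6903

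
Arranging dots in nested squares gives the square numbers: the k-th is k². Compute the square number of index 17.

289

17² = 289.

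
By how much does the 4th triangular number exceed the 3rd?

Consecutive triangular numbers differ by n: T_{4} − T_{3} = 4.

4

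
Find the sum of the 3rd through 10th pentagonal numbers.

544

Σ i(3i−1)/2 = (3Σi² − Σi) / 2 over i = 3..10.
Σi = 55 − 3 = 52 and Σi² = 385 − 5 = 380.
(3·380 − 1·52) / 2 = 1088/2 = 544.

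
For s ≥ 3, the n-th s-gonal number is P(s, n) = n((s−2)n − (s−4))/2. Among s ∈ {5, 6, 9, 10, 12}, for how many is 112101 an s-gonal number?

s = 5: P(5, 273) = 111657 and P(5, 274) = 112477; 112101 is not s-gonal.
s = 6: P(6, 237) = 112101. ✓
s = 9: P(9, 179) = 111696 and P(9, 180) = 112950; 112101 is not s-gonal.
s = 10: P(10, 167) = 111055 and P(10, 168) = 112392; 112101 is not s-gonal.
s = 12: P(12, 150) = 111900 and P(12, 151) = 113401; 112101 is not s-gonal.
Hits: s ∈ {6} → 1.

1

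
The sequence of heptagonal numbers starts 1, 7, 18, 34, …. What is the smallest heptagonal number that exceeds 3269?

3367

Solve n(5n−3)/2 > 3269 for integer n.
The largest n with value ≤ 3269 is 36 (since 3186 ≤ 3269 < 3367), so the first above is n = 37, value 3367.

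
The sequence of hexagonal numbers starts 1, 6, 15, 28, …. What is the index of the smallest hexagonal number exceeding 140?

Solve n(2n−1) > 140 for integer n.
The largest n with value ≤ 140 is 8 (since 120 ≤ 140 < 153), so the first above is n = 9, value 153.

9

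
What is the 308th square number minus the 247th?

33855

308² = 94864 and 247² = 61009.
Difference: 94864 − 61009 = 33855.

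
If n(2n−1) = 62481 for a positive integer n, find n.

Set n(2n−1) = 62481, giving 2n² − n − 62481 = 0.
The discriminant is 1 + 8·62481 = 499849, and √499849 = 707.
So n = (1 + 707) / 4 = 708/4 = 177.
Check: 177·(2·177 − 1) = 62481. ✓

177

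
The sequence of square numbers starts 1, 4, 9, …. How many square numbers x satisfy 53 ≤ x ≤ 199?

7

The n-th square number is n².
Smallest index with value ≥ 53: n = 8 (giving 64).
Largest index with value ≤ 199: n = 14 (giving 196).
Indices 8 through 14: 7 terms.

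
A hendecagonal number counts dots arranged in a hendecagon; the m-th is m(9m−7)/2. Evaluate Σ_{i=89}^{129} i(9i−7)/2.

2202233

Σ i(9i−7)/2 = (9Σi² − 7Σi) / 2 over i = 89..129.
Σi = 8385 − 3916 = 4469 and Σi² = 723905 − 231044 = 492861.
(9·492861 − 7·4469) / 2 = 4404466/2 = 2202233.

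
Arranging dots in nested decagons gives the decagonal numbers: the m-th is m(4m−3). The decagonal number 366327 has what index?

Set n(4n−3) = 366327, giving 4n² − 3n − 366327 = 0.
So n = (3 + 2421) / 8 = 2424/8 = 303.
Check: 303·(4·303 − 3) = 366327. ✓

303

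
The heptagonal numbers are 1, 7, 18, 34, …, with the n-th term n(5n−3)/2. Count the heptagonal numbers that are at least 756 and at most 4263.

24

The n-th heptagonal number is n(5n−3)/2.
Smallest index with value ≥ 756: n = 18 (giving 783).
Largest index with value ≤ 4263: n = 41 (giving 4141).
Indices 18 through 41: 24 terms.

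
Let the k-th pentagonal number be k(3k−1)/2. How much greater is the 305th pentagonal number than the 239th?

305·(3·305 − 1)/2 = 139385 and 239·(3·239 − 1)/2 = 85562.
Difference: 139385 − 85562 = 53823.

53823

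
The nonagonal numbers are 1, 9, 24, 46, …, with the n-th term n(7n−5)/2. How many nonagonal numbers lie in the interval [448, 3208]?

19

The n-th nonagonal number is n(7n−5)/2.
Smallest index with value ≥ 448: n = 12 (giving 474).
Largest index with value ≤ 3208: n = 30 (giving 3075).
Indices 12 through 30: 19 terms.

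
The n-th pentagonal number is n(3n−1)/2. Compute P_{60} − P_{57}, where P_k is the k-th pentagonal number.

60·(3·60 − 1)/2 = 5370 and 57·(3·57 − 1)/2 = 4845.
Difference: 5370 − 4845 = 525.

525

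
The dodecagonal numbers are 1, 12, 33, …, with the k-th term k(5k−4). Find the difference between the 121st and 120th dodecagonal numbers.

1201

Consecutive dodecagonal numbers differ by 10n − 9: here 10·121 − 9 = 1201.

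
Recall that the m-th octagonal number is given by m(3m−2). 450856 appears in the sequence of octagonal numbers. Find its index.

388

Set n(3n−2) = 450856, giving 3n² − 2n − 450856 = 0.
The discriminant is 4 + 12·450856 = 5410276, and √5410276 = 2326.
So n = (2 + 2326) / 6 = 2328/6 = 388.
Check: 388·(3·388 − 2) = 450856. ✓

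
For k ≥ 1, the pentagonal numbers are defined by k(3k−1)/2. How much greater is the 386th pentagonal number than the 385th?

1156

Consecutive pentagonal numbers differ by 3n − 2: here 3·386 − 2 = 1156.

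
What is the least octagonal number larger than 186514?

Solve n(3n−2) > 186514 for integer n.
The largest n with value ≤ 186514 is 249 (since 185505 ≤ 186514 < 187000), so the first above is n = 250, value 187000.

187000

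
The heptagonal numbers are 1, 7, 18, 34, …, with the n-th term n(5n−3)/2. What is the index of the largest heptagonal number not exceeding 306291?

Solve n(5n−3)/2 ≤ 306291 for integer n.
n = 350 gives 305725 ≤ 306291, while n = 351 gives 307476 > 306291; so the answer is index 350.

350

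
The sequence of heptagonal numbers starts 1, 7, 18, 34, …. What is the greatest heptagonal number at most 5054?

Solve n(5n−3)/2 ≤ 5054 for integer n.
n = 45 gives 4995 ≤ 5054, while n = 46 gives 5221 > 5054; so the answer is 4995.

4995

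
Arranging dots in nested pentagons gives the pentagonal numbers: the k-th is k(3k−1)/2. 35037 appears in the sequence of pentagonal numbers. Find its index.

153

Set n(3n−1)/2 = 35037, giving 3n² − n − 70074 = 0.
So n = (1 + 917) / 6 = 918/6 = 153.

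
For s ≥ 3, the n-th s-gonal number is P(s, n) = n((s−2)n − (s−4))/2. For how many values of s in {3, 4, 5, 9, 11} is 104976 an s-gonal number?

s = 3: P(3, 457) = 104653 and P(3, 458) = 105111; 104976 is not s-gonal.
s = 4: P(4, 324) = 104976. ✓
s = 5: P(5, 264) = 104412 and P(5, 265) = 105205; 104976 is not s-gonal.
s = 9: P(9, 173) = 104319 and P(9, 174) = 105531; 104976 is not s-gonal.
s = 11: P(11, 153) = 104805 and P(11, 154) = 106183; 104976 is not s-gonal.
Hits: s ∈ {4} → 1.

1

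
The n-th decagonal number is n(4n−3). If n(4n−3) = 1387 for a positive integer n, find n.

19

Set n(4n−3) = 1387, giving 4n² − 3n − 1387 = 0.
The discriminant is 9 + 16·1387 = 22201, and √22201 = 149.
So n = (3 + 149) / 8 = 152/8 = 19.
Check: 19·(4·19 − 3) = 1387. ✓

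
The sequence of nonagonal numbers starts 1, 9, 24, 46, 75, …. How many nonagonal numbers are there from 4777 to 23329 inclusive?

The n-th nonagonal number is n(7n−5)/2.
Smallest index with value ≥ 4777: n = 38 (giving 4959).
Largest index with value ≤ 23329: n = 82 (giving 23329).
Indices 38 through 82: 45 terms.

45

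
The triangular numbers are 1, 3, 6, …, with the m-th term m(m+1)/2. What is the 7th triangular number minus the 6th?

7

Consecutive triangular numbers differ by n: T_{7} − T_{6} = 7.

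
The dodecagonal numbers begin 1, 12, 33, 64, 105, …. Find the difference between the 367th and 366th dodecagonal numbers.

Consecutive dodecagonal numbers differ by 10n − 9: here 10·367 − 9 = 3661.

3661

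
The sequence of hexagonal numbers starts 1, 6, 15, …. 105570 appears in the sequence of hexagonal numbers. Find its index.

230

Set n(2n−1) = 105570, giving 2n² − n − 105570 = 0.
The discriminant is 1 + 8·105570 = 844561, and √844561 = 919.
So n = (1 + 919) / 4 = 920/4 = 230.
Check: 230·(2·230 − 1) = 105570. ✓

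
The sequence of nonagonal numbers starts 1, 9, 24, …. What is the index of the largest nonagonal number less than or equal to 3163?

30

Solve n(7n−5)/2 ≤ 3163 for integer n.
n = 30 gives 3075 ≤ 3163, while n = 31 gives 3286 > 3163; so the answer is index 30.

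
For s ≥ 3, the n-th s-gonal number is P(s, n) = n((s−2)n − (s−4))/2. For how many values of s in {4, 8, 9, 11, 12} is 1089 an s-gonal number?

s = 4: P(4, 33) = 1089. ✓
s = 8: P(8, 19) = 1045 and P(8, 20) = 1160; 1089 is not s-gonal.
s = 9: P(9, 18) = 1089. ✓
s = 11: P(11, 15) = 960 and P(11, 16) = 1096; 1089 is not s-gonal.
s = 12: P(12, 15) = 1065 and P(12, 16) = 1216; 1089 is not s-gonal.
Hits: s ∈ {4, 9} → 2.

2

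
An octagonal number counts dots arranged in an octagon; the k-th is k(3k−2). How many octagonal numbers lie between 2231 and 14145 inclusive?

The n-th octagonal number is n(3n−2).
Smallest index with value ≥ 2231: n = 28 (giving 2296).
Largest index with value ≤ 14145: n = 69 (giving 14145).
Indices 28 through 69: 42 terms.

42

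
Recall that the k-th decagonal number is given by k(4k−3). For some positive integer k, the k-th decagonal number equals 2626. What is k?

Set n(4n−3) = 2626, giving 4n² − 3n − 2626 = 0.
The discriminant is 9 + 16·2626 = 42025, and √42025 = 205.
So n = (3 + 205) / 8 = 208/8 = 26.

26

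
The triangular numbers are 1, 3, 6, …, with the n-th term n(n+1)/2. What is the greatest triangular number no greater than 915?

903

Solve n(n+1)/2 ≤ 915 for integer n.
n = 42 gives 903 ≤ 915, while n = 43 gives 946 > 915; so the answer is 903.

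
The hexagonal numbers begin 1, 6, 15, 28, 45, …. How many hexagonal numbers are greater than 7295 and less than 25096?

52

The n-th hexagonal number is n(2n−1).
Smallest index with value > 7295: n = 61 (giving 7381).
Largest index with value < 25096: n = 112 (giving 24976).
Indices 61 through 112: 52 terms.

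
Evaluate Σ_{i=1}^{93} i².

Σ_{i=1}^{93} i² = 93·94·187/6 = 272459.

272459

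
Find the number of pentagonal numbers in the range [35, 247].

9

The n-th pentagonal number is n(3n−1)/2.
Smallest index with value ≥ 35: n = 5 (giving 35).
Largest index with value ≤ 247: n = 13 (giving 247).
Indices 5 through 13: 9 terms.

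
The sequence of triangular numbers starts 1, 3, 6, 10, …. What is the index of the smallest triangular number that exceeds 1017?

Solve n(n+1)/2 > 1017 for integer n.
The largest n with value ≤ 1017 is 44 (since 990 ≤ 1017 < 1035), so the first above is n = 45, value 1035.

45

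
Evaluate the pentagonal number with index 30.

1335

30·(3·30 − 1)/2 = 30·89/2 = 1335.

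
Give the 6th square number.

36

6² = 36.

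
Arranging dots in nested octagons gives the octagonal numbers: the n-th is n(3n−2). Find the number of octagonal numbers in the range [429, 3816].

24

The n-th octagonal number is n(3n−2).
Smallest index with value ≥ 429: n = 13 (giving 481).
Largest index with value ≤ 3816: n = 36 (giving 3816).
Indices 13 through 36: 24 terms.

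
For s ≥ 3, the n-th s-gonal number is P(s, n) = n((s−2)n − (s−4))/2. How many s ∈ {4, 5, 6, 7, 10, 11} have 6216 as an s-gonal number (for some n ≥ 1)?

1

s = 4: P(4, 78) = 6084 and P(4, 79) = 6241; 6216 is not s-gonal.
s = 5: P(5, 64) = 6112 and P(5, 65) = 6305; 6216 is not s-gonal.
s = 6: P(6, 56) = 6216. ✓
s = 7: P(7, 50) = 6175 and P(7, 51) = 6426; 6216 is not s-gonal.
s = 10: P(10, 39) = 5967 and P(10, 40) = 6280; 6216 is not s-gonal.
s = 11: P(11, 37) = 6031 and P(11, 38) = 6365; 6216 is not s-gonal.
Hits: s ∈ {6} → 1.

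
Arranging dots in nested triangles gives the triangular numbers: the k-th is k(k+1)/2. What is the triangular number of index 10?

The 10th triangular number is n(n+1)/2 with n = 10.
10·11/2 = 110/2 = 55.

55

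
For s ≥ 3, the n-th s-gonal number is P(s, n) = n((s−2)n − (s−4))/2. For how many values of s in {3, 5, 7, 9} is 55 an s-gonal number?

2

s = 3: P(3, 10) = 55. ✓
s = 5: P(5, 6) = 51 and P(5, 7) = 70; 55 is not s-gonal.
s = 7: P(7, 5) = 55. ✓
s = 9: P(9, 4) = 46 and P(9, 5) = 75; 55 is not s-gonal.
Hits: s ∈ {3, 7} → 2.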